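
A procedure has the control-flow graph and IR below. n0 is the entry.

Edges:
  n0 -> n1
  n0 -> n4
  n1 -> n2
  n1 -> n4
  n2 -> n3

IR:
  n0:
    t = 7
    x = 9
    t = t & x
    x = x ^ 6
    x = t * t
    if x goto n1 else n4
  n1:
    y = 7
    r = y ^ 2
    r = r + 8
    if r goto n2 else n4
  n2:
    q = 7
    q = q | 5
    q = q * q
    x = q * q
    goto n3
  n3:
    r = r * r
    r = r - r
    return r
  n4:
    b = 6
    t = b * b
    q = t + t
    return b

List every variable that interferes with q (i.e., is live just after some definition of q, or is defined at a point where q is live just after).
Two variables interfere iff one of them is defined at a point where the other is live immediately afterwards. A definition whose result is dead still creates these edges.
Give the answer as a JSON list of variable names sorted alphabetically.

Answer: ["b", "r"]

Derivation:
Per-block:
  n0: {t,x} / ∅
  n1: {r,y} / ∅
  n2: {q,x} / ∅
  n3: {r} / {r}
  n4: {b,q,t} / ∅

Live sets:
  live n0: ∅→∅
  live n1: ∅→{r}
  live n2: {r}→{r}
  live n3: {r}→∅
  live n4: ∅→∅

Interference:
  b↔{q,t}
  q↔{b,r}
  r↔{q,x}
  t↔{b,x}
  x↔{r,t}
  y↔∅

N(q) = ["b", "r"]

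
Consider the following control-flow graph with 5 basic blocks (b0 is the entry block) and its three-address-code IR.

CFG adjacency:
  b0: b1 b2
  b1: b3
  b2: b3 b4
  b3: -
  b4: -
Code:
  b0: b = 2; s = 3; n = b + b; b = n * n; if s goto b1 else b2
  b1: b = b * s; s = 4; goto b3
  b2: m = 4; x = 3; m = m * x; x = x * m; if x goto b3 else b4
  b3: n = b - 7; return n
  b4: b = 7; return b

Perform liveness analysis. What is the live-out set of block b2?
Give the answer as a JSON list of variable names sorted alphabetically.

Answer: ["b"]

Analysis:
Block summaries:
  b0 def {b,n,s} use ∅
  b1 def {b,s} use {b,s}
  b2 def {m,x} use ∅
  b3 def {n} use {b}
  b4 def {b} use ∅

Liveness:
  b0 li=∅ lo={b,s}
  b1 li={b,s} lo={b}
  b2 li={b} lo={b}
  b3 li={b} lo=∅
  b4 li=∅ lo=∅

live-out(b2) = ["b"]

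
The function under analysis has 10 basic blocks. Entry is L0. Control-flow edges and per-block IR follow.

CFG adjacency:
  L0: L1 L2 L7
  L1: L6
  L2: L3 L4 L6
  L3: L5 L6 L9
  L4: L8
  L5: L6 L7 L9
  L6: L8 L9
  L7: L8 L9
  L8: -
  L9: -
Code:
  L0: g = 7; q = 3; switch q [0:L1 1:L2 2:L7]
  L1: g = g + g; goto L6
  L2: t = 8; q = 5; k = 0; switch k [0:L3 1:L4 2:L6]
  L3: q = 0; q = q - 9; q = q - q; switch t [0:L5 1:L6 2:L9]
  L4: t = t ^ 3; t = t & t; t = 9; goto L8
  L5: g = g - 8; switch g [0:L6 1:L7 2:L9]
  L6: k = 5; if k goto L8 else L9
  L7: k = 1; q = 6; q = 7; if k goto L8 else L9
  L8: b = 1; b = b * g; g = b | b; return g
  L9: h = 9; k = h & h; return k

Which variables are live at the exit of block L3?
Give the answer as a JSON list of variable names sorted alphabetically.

Answer: ["g"]

Working:
Per-block:
  L0 def {g,q} use ∅
  L1 def {g} use {g}
  L2 def {k,q,t} use ∅
  L3 def {q} use {t}
  L4 def {t} use {t}
  L5 def {g} use {g}
  L6 def {k} use ∅
  L7 def {k,q} use ∅
  L8 def {b,g} use {g}
  L9 def {h,k} use ∅

Backward fixpoint:
  live L0: ∅→{g}
  live L1: {g}→{g}
  live L2: {g}→{g,t}
  live L3: {g,t}→{g}
  live L4: {g,t}→{g}
  live L5: {g}→{g}
  live L6: {g}→{g}
  live L7: {g}→{g}
  live L8: {g}→∅
  live L9: ∅→∅

live-out(L3) = ["g"]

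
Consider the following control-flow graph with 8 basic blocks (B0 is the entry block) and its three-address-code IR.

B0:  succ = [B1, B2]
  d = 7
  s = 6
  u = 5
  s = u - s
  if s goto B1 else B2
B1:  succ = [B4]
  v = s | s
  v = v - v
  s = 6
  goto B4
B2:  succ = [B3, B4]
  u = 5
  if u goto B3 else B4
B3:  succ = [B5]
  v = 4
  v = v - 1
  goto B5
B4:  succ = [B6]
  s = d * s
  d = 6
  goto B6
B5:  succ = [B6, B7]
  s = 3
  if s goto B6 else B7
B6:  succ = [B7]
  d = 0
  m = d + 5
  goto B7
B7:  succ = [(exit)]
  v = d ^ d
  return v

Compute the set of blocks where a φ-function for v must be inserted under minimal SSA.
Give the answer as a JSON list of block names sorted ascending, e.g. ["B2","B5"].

Answer: ["B4", "B6", "B7"]

Derivation:
idom tree: B1←B0 B2←B0 B3←B2 B4←B0 B5←B3 B6←B0 B7←B0
Join-block Dom:
  B4: preds {B1,B2}: {B0,B1} ∩ {B0,B2} = {B0}; idom=B0
  B6: preds {B4,B5}: {B0,B4} ∩ {B0,B2,B3,B5} = {B0}; idom=B0
  B7: preds {B5,B6}: {B0,B2,B3,B5} ∩ {B0,B6} = {B0}; idom=B0

DF derivation:
  join B4 pred B1: B1 stop@B0
  join B4 pred B2: B2 stop@B0
  join B6 pred B4: B4 stop@B0
  join B6 pred B5: B5→B3→B2 stop@B0
  join B7 pred B5: B5→B3→B2 stop@B0
  join B7 pred B6: B6 stop@B0
  B0: DF=∅
  B1: DF={B4}
  B2: DF={B4,B6,B7}
  B3: DF={B6,B7}
  B4: DF={B6}
  B5: DF={B6,B7}
  B6: DF={B7}
  B7: DF=∅

φ for v: defs {B1,B3,B7}
  DF⁺ = {B4,B6,B7}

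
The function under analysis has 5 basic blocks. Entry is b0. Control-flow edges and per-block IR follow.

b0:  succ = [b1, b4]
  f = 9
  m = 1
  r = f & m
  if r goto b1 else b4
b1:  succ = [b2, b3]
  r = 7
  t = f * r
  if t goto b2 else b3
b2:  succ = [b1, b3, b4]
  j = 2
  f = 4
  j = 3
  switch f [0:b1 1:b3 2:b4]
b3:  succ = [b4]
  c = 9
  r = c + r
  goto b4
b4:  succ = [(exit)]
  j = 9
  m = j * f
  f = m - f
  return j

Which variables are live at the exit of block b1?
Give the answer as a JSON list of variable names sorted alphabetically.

Answer: ["f", "r"]

Analysis:
def/use:
  b0 def {f,m,r} use ∅
  b1 def {r,t} use {f}
  b2 def {f,j} use ∅
  b3 def {c,r} use {r}
  b4 def {f,j,m} use {f}

Backward fixpoint:
  live b0: ∅→{f}
  live b1: {f}→{f,r}
  live b2: {r}→{f,r}
  live b3: {f,r}→{f}
  live b4: {f}→∅

live-out(b1) = ["f", "r"]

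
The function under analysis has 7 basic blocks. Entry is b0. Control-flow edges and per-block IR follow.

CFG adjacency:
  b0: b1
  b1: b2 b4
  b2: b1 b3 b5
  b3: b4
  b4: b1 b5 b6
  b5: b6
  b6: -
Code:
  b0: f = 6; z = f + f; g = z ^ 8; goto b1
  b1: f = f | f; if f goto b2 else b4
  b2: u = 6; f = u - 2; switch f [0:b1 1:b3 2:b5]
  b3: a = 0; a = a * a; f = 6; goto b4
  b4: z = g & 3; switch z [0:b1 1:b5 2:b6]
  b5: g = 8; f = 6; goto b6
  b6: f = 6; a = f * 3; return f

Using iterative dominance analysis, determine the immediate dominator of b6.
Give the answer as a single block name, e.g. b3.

idom tree: b1←b0 b2←b1 b3←b2 b4←b1 b5←b1 b6←b1
Join-block Dom:
  b1: preds {b0,b2,b4}: {b0} ∩ {b0,b1,b2} ∩ {b0,b1,b4} = {b0}; idom=b0
  b4: preds {b1,b3}: {b0,b1} ∩ {b0,b1,b2,b3} = {b0,b1}; idom=b1
  b5: preds {b2,b4}: {b0,b1,b2} ∩ {b0,b1,b4} = {b0,b1}; idom=b1
  b6: preds {b4,b5}: {b0,b1,b4} ∩ {b0,b1,b5} = {b0,b1}; idom=b1

idom(b6) = b1

Answer: b1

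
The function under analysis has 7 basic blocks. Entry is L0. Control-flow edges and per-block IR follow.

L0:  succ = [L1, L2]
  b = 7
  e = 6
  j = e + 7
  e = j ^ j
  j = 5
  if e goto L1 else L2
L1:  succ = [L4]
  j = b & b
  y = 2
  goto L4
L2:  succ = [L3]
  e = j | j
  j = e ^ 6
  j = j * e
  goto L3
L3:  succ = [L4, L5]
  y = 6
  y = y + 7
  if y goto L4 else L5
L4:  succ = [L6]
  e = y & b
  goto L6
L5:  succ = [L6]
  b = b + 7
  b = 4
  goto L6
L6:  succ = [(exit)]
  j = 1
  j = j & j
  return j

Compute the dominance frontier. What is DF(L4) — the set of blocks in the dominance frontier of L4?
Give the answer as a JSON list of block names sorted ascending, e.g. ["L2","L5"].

Answer: ["L6"]

Working:
idom tree: L1←L0 L2←L0 L3←L2 L4←L0 L5←L3 L6←L0
Dom at joins:
  L4: preds {L1,L3}: {L0,L1} ∩ {L0,L2,L3} = {L0}; idom=L0
  L6: preds {L4,L5}: {L0,L4} ∩ {L0,L2,L3,L5} = {L0}; idom=L0

Frontier:
  join L4 pred L1: L1 stop@L0
  join L4 pred L3: L3→L2 stop@L0
  join L6 pred L4: L4 stop@L0
  join L6 pred L5: L5→L3→L2 stop@L0
  L0: DF=∅
  L1: DF={L4}
  L2: DF={L4,L6}
  L3: DF={L4,L6}
  L4: DF={L6}
  L5: DF={L6}
  L6: DF=∅

DF(L4) = ["L6"]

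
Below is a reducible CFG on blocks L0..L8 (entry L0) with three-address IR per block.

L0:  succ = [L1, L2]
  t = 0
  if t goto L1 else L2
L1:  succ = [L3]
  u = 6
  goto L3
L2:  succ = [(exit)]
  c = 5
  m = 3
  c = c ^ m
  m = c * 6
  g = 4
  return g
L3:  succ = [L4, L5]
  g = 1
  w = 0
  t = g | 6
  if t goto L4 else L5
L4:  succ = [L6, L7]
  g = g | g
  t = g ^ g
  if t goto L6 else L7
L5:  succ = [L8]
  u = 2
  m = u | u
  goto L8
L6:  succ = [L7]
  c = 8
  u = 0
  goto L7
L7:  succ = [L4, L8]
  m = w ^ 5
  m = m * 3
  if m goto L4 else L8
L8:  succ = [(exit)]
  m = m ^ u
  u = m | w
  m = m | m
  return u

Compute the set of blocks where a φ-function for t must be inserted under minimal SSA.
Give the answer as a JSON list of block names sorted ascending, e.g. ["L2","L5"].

idom tree: L1←L0 L2←L0 L3←L1 L4←L3 L5←L3 L6←L4 L7←L4 L8←L3
Dom∩ at merges:
  L4: preds {L3,L7}: {L0,L1,L3} ∩ {L0,L1,L3,L4,L7} = {L0,L1,L3}; idom=L3
  L7: preds {L4,L6}: {L0,L1,L3,L4} ∩ {L0,L1,L3,L4,L6} = {L0,L1,L3,L4}; idom=L4
  L8: preds {L5,L7}: {L0,L1,L3,L5} ∩ {L0,L1,L3,L4,L7} = {L0,L1,L3}; idom=L3

Frontier:
  join L4 pred L3: · stop@L3
  join L4 pred L7: L7→L4 stop@L3
  join L7 pred L4: · stop@L4
  join L7 pred L6: L6 stop@L4
  join L8 pred L5: L5 stop@L3
  join L8 pred L7: L7→L4 stop@L3
  L0: DF=∅
  L1: DF=∅
  L2: DF=∅
  L3: DF=∅
  L4: DF={L4,L8}
  L5: DF={L8}
  L6: DF={L7}
  L7: DF={L4,L8}
  L8: DF=∅

φ for t: defs {L0,L3,L4}
  DF⁺ = {L4,L8}

Answer: ["L4", "L8"]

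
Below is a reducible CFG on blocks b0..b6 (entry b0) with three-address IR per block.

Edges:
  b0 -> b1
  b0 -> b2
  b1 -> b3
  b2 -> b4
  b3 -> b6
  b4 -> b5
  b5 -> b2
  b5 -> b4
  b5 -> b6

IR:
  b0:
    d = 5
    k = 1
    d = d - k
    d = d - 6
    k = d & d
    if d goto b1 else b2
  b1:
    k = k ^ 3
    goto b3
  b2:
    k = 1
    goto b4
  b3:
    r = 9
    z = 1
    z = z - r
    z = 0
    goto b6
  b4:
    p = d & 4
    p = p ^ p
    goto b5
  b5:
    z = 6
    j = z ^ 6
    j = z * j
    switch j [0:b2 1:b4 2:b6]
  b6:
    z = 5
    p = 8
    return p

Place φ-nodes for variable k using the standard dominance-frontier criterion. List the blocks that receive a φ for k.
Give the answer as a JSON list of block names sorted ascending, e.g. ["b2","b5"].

idom tree: b1←b0 b2←b0 b3←b1 b4←b2 b5←b4 b6←b0
Dom at joins:
  b2: preds {b0,b5}: {b0} ∩ {b0,b2,b4,b5} = {b0}; idom=b0
  b4: preds {b2,b5}: {b0,b2} ∩ {b0,b2,b4,b5} = {b0,b2}; idom=b2
  b6: preds {b3,b5}: {b0,b1,b3} ∩ {b0,b2,b4,b5} = {b0}; idom=b0

Frontier:
  b2←b0: walk · to b0
  b2←b5: walk b5→b4→b2 to b0
  b4←b2: walk · to b2
  b4←b5: walk b5→b4 to b2
  b6←b3: walk b3→b1 to b0
  b6←b5: walk b5→b4→b2 to b0
  DF(b0)=∅
  DF(b1)={b6}
  DF(b2)={b2,b6}
  DF(b3)={b6}
  DF(b4)={b2,b4,b6}
  DF(b5)={b2,b4,b6}
  DF(b6)=∅

φ for k: defs {b0,b1,b2}
  DF⁺ = {b2,b6}

Answer: ["b2", "b6"]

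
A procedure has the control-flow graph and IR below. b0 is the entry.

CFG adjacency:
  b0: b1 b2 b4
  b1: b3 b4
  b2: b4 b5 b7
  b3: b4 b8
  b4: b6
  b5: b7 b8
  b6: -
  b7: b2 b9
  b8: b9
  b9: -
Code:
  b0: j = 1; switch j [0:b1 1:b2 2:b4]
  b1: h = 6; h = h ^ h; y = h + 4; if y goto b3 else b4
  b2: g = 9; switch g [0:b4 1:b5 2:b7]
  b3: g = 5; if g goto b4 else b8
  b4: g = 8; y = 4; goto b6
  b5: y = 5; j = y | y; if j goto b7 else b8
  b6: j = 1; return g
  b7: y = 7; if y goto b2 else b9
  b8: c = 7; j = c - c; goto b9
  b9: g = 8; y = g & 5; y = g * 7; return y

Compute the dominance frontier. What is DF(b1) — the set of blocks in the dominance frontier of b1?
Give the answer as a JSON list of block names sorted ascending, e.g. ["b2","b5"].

idom tree: b1←b0 b2←b0 b3←b1 b4←b0 b5←b2 b6←b4 b7←b2 b8←b0 b9←b0
Join-block Dom:
  b2: preds {b0,b7}: {b0} ∩ {b0,b2,b7} = {b0}; idom=b0
  b4: preds {b0,b1,b2,b3}: {b0} ∩ {b0,b1} ∩ {b0,b2} ∩ {b0,b1,b3} = {b0}; idom=b0
  b7: preds {b2,b5}: {b0,b2} ∩ {b0,b2,b5} = {b0,b2}; idom=b2
  b8: preds {b3,b5}: {b0,b1,b3} ∩ {b0,b2,b5} = {b0}; idom=b0
  b9: preds {b7,b8}: {b0,b2,b7} ∩ {b0,b8} = {b0}; idom=b0

Frontier:
  join b2 pred b0: · stop@b0
  join b2 pred b7: b7→b2 stop@b0
  join b4 pred b0: · stop@b0
  join b4 pred b1: b1 stop@b0
  join b4 pred b2: b2 stop@b0
  join b4 pred b3: b3→b1 stop@b0
  join b7 pred b2: · stop@b2
  join b7 pred b5: b5 stop@b2
  join b8 pred b3: b3→b1 stop@b0
  join b8 pred b5: b5→b2 stop@b0
  join b9 pred b7: b7→b2 stop@b0
  join b9 pred b8: b8 stop@b0
  b0 → ∅
  b1 → {b4,b8}
  b2 → {b2,b4,b8,b9}
  b3 → {b4,b8}
  b4 → ∅
  b5 → {b7,b8}
  b6 → ∅
  b7 → {b2,b9}
  b8 → {b9}
  b9 → ∅

DF(b1) = ["b4", "b8"]

Answer: ["b4", "b8"]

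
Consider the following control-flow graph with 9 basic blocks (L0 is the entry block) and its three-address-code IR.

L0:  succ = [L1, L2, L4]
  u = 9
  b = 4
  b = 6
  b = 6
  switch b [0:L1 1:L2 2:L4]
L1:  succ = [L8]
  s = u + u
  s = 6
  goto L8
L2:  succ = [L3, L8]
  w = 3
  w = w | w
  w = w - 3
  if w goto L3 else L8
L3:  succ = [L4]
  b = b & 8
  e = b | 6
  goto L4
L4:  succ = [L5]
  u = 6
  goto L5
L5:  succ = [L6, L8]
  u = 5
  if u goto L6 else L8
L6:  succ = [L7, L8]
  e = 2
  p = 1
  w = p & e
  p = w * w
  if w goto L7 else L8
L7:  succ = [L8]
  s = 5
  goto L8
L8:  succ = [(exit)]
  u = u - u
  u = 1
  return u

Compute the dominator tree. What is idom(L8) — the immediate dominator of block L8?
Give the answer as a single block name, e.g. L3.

Answer: L0

Working:
idom tree: L1←L0 L2←L0 L3←L2 L4←L0 L5←L4 L6←L5 L7←L6 L8←L0
Dom at joins:
  L4: preds {L0,L3}: {L0} ∩ {L0,L2,L3} = {L0}; idom=L0
  L8: preds {L1,L2,L5,L6,L7}: {L0,L1} ∩ {L0,L2} ∩ {L0,L4,L5} ∩ {L0,L4,L5,L6} ∩ {L0,L4,L5,L6,L7} = {L0}; idom=L0

idom(L8) = L0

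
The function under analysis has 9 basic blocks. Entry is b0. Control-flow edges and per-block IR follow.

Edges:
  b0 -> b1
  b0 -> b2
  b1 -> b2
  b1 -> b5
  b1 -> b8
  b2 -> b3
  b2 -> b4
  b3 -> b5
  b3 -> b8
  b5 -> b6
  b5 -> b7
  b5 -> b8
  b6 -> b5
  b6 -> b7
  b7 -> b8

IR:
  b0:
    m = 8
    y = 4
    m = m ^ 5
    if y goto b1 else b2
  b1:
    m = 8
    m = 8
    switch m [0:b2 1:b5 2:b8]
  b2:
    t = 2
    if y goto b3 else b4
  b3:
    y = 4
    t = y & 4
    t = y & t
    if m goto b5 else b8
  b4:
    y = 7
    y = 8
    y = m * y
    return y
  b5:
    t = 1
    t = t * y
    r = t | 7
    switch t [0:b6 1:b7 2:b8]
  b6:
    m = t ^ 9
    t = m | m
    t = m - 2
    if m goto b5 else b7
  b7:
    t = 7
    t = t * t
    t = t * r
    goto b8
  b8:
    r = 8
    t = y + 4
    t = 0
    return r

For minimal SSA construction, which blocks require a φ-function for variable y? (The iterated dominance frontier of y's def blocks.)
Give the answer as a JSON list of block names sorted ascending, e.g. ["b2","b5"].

idom tree: b1←b0 b2←b0 b3←b2 b4←b2 b5←b0 b6←b5 b7←b5 b8←b0
Join-block Dom:
  b2: preds {b0,b1}: {b0} ∩ {b0,b1} = {b0}; idom=b0
  b5: preds {b1,b3,b6}: {b0,b1} ∩ {b0,b2,b3} ∩ {b0,b5,b6} = {b0}; idom=b0
  b7: preds {b5,b6}: {b0,b5} ∩ {b0,b5,b6} = {b0,b5}; idom=b5
  b8: preds {b1,b3,b5,b7}: {b0,b1} ∩ {b0,b2,b3} ∩ {b0,b5} ∩ {b0,b5,b7} = {b0}; idom=b0

DF derivation:
  b2←b0: walk · to b0
  b2←b1: walk b1 to b0
  b5←b1: walk b1 to b0
  b5←b3: walk b3→b2 to b0
  b5←b6: walk b6→b5 to b0
  b7←b5: walk · to b5
  b7←b6: walk b6 to b5
  b8←b1: walk b1 to b0
  b8←b3: walk b3→b2 to b0
  b8←b5: walk b5 to b0
  b8←b7: walk b7→b5 to b0
  DF(b0)=∅
  DF(b1)={b2,b5,b8}
  DF(b2)={b5,b8}
  DF(b3)={b5,b8}
  DF(b4)=∅
  DF(b5)={b5,b8}
  DF(b6)={b5,b7}
  DF(b7)={b8}
  DF(b8)=∅

φ for y: defs {b0,b3,b4}
  DF⁺ = {b5,b8}

Answer: ["b5", "b8"]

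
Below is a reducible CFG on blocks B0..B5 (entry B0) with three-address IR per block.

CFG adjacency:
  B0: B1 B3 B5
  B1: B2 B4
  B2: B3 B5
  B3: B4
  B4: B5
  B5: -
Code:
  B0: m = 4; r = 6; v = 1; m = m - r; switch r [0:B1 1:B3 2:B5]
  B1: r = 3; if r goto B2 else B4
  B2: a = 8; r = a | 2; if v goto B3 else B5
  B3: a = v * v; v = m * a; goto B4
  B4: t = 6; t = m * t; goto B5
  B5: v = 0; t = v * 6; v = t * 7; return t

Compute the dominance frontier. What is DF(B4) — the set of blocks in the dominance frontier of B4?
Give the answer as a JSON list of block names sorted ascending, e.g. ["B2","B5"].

idom tree: B1←B0 B2←B1 B3←B0 B4←B0 B5←B0
Dom∩ at merges:
  B3: preds {B0,B2}: {B0} ∩ {B0,B1,B2} = {B0}; idom=B0
  B4: preds {B1,B3}: {B0,B1} ∩ {B0,B3} = {B0}; idom=B0
  B5: preds {B0,B2,B4}: {B0} ∩ {B0,B1,B2} ∩ {B0,B4} = {B0}; idom=B0

DF walk-up:
  join B3 pred B0: · stop@B0
  join B3 pred B2: B2→B1 stop@B0
  join B4 pred B1: B1 stop@B0
  join B4 pred B3: B3 stop@B0
  join B5 pred B0: · stop@B0
  join B5 pred B2: B2→B1 stop@B0
  join B5 pred B4: B4 stop@B0
  B0: DF=∅
  B1: DF={B3,B4,B5}
  B2: DF={B3,B5}
  B3: DF={B4}
  B4: DF={B5}
  B5: DF=∅

DF(B4) = ["B5"]

Answer: ["B5"]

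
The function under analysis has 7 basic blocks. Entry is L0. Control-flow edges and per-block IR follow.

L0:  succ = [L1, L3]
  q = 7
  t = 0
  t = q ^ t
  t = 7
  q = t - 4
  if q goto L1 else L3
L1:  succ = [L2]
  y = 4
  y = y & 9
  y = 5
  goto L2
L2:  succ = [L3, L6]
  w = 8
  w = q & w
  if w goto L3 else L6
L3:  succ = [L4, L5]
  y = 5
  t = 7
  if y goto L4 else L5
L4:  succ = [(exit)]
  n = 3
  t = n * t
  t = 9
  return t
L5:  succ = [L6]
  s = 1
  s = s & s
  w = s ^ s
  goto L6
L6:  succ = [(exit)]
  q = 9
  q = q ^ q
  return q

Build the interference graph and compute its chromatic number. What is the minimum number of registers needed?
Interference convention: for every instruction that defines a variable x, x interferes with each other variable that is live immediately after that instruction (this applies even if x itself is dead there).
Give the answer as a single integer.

Answer: 3

Analysis:
Per-block:
  L0 def {q,t} use ∅
  L1 def {y} use ∅
  L2 def {w} use {q}
  L3 def {t,y} use ∅
  L4 def {n,t} use {t}
  L5 def {s,w} use ∅
  L6 def {q} use ∅

Live sets:
  L0 li=∅ lo={q}
  L1 li={q} lo={q}
  L2 li={q} lo=∅
  L3 li=∅ lo={t}
  L4 li={t} lo=∅
  L5 li=∅ lo=∅
  L6 li=∅ lo=∅

Conflict graph:
  n: {t}
  q: {t,w,y}
  s: ∅
  t: {n,q,y}
  w: {q}
  y: {q,t}

Colouring:
  lower bound: {q,t,y} mutually conflict ⇒ χ ≥ 3
  assign n→r0 q→r0 s→r0 t→r1 w→r1 y→r2 — no edge inside a register ⇒ χ ≤ 3
  χ = 3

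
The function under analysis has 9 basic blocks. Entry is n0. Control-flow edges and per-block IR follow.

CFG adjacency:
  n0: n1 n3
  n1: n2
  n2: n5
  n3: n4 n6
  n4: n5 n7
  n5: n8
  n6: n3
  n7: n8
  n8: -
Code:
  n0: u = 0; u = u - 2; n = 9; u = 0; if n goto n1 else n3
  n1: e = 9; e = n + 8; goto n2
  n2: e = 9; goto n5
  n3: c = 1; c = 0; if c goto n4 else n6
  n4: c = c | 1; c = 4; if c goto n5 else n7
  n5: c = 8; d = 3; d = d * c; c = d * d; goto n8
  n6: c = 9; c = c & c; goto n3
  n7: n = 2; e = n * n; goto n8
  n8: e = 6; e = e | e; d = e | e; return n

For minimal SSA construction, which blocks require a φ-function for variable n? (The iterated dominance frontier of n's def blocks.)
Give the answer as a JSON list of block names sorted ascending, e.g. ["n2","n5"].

idom tree: n1←n0 n2←n1 n3←n0 n4←n3 n5←n0 n6←n3 n7←n4 n8←n0
Join-block Dom:
  n3: preds {n0,n6}: {n0} ∩ {n0,n3,n6} = {n0}; idom=n0
  n5: preds {n2,n4}: {n0,n1,n2} ∩ {n0,n3,n4} = {n0}; idom=n0
  n8: preds {n5,n7}: {n0,n5} ∩ {n0,n3,n4,n7} = {n0}; idom=n0

Frontier:
  n3←n0: walk · to n0
  n3←n6: walk n6→n3 to n0
  n5←n2: walk n2→n1 to n0
  n5←n4: walk n4→n3 to n0
  n8←n5: walk n5 to n0
  n8←n7: walk n7→n4→n3 to n0
  n0 → ∅
  n1 → {n5}
  n2 → {n5}
  n3 → {n3,n5,n8}
  n4 → {n5,n8}
  n5 → {n8}
  n6 → {n3}
  n7 → {n8}
  n8 → ∅

φ for n: defs {n0,n7}
  DF⁺ = {n8}

Answer: ["n8"]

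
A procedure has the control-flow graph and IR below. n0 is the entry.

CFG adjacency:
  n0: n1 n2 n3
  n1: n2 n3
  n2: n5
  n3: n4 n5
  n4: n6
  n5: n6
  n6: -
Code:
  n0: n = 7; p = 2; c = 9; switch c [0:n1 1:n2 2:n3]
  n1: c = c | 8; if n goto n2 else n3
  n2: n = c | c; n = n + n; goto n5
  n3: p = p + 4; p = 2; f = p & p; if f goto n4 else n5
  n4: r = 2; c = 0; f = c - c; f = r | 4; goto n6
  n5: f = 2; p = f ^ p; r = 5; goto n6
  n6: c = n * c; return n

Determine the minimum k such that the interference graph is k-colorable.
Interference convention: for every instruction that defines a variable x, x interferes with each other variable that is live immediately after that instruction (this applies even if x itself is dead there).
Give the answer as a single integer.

Per-block:
  n0 def {c,n,p} use ∅
  n1 def {c} use {c,n}
  n2 def {n} use {c}
  n3 def {f,p} use {p}
  n4 def {c,f,r} use ∅
  n5 def {f,p,r} use {p}
  n6 def {c} use {c,n}

Liveness:
  n0 li=∅ lo={c,n,p}
  n1 li={c,n,p} lo={c,n,p}
  n2 li={c,p} lo={c,n,p}
  n3 li={c,n,p} lo={c,n,p}
  n4 li={n} lo={c,n}
  n5 li={c,n,p} lo={c,n}
  n6 li={c,n} lo=∅

Interfere edges:
  c↔{f,n,p,r}
  f↔{c,n,p,r}
  n↔{c,f,p,r}
  p↔{c,f,n}
  r↔{c,f,n}

Registers:
  clique {c,f,n,p} ⇒ need ≥ 4
  4-colouring: r0={c}  r1={f}  r2={n}  r3={p,r}
  χ = 4

Answer: 4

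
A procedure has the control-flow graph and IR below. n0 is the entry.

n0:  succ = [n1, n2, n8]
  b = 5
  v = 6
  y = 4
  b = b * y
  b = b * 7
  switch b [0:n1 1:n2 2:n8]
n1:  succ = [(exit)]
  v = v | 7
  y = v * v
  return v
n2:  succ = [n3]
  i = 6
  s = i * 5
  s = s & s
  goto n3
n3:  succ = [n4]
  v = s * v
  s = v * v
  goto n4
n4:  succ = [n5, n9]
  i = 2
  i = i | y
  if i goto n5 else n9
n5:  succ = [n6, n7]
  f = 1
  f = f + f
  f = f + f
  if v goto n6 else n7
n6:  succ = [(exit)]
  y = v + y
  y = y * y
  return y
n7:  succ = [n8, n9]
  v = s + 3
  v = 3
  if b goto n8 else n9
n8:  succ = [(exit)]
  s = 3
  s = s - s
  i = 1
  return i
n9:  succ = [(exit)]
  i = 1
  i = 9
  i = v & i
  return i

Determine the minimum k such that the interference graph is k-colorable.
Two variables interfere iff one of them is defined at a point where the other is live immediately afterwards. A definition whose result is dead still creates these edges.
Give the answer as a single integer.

Per-block:
  n0: def={b,v,y} ue=∅
  n1: def={v,y} ue={v}
  n2: def={i,s} ue=∅
  n3: def={s,v} ue={s,v}
  n4: def={i} ue={y}
  n5: def={f} ue={v}
  n6: def={y} ue={v,y}
  n7: def={v} ue={b,s}
  n8: def={i,s} ue=∅
  n9: def={i} ue={v}

Live sets:
  live n0: ∅→{b,v,y}
  live n1: {v}→∅
  live n2: {b,v,y}→{b,s,v,y}
  live n3: {b,s,v,y}→{b,s,v,y}
  live n4: {b,s,v,y}→{b,s,v,y}
  live n5: {b,s,v,y}→{b,s,v,y}
  live n6: {v,y}→∅
  live n7: {b,s}→{v}
  live n8: ∅→∅
  live n9: {v}→∅

Conflict graph:
  b: {f,i,s,v,y}
  f: {b,s,v,y}
  i: {b,s,v,y}
  s: {b,f,i,v,y}
  v: {b,f,i,s,y}
  y: {b,f,i,s,v}

Colouring:
  {b,f,s,v,y} pairwise interfere (5-clique) ⇒ χ ≥ 5
  5-colouring: r0={b}  r1={s}  r2={v}  r3={y}  r4={f,i}
  χ = 5

Answer: 5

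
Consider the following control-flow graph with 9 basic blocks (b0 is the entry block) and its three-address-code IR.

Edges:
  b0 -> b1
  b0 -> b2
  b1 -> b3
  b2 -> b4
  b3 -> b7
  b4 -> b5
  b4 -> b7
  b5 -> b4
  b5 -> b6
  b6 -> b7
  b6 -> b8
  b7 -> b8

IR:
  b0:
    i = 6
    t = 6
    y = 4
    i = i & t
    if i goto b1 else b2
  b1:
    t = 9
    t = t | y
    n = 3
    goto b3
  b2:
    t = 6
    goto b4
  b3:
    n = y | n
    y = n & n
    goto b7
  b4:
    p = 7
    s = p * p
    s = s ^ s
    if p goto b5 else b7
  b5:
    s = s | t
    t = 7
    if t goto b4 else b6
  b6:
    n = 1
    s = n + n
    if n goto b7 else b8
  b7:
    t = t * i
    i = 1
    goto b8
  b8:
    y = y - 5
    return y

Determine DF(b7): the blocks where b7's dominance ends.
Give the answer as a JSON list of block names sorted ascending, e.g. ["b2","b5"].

Answer: ["b8"]

Working:
idom tree: b1←b0 b2←b0 b3←b1 b4←b2 b5←b4 b6←b5 b7←b0 b8←b0
Join-block Dom:
  b4: preds {b2,b5}: {b0,b2} ∩ {b0,b2,b4,b5} = {b0,b2}; idom=b2
  b7: preds {b3,b4,b6}: {b0,b1,b3} ∩ {b0,b2,b4} ∩ {b0,b2,b4,b5,b6} = {b0}; idom=b0
  b8: preds {b6,b7}: {b0,b2,b4,b5,b6} ∩ {b0,b7} = {b0}; idom=b0

DF walk-up:
  b4←b2: walk · to b2
  b4←b5: walk b5→b4 to b2
  b7←b3: walk b3→b1 to b0
  b7←b4: walk b4→b2 to b0
  b7←b6: walk b6→b5→b4→b2 to b0
  b8←b6: walk b6→b5→b4→b2 to b0
  b8←b7: walk b7 to b0
  DF(b0)=∅
  DF(b1)={b7}
  DF(b2)={b7,b8}
  DF(b3)={b7}
  DF(b4)={b4,b7,b8}
  DF(b5)={b4,b7,b8}
  DF(b6)={b7,b8}
  DF(b7)={b8}
  DF(b8)=∅

DF(b7) = ["b8"]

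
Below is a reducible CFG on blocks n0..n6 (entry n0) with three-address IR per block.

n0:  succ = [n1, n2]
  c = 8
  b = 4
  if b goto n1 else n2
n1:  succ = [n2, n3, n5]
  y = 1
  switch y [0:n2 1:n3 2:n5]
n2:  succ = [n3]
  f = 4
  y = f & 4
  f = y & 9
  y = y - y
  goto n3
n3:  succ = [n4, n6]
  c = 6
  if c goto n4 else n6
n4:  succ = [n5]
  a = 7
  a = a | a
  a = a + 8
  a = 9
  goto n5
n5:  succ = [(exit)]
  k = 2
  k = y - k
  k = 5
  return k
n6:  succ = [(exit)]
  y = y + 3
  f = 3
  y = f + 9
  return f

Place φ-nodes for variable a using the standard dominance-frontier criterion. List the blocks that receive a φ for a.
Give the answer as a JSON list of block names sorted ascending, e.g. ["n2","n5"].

Answer: ["n5"]

Analysis:
idom tree: n1←n0 n2←n0 n3←n0 n4←n3 n5←n0 n6←n3
Join-block Dom:
  n2: preds {n0,n1}: {n0} ∩ {n0,n1} = {n0}; idom=n0
  n3: preds {n1,n2}: {n0,n1} ∩ {n0,n2} = {n0}; idom=n0
  n5: preds {n1,n4}: {n0,n1} ∩ {n0,n3,n4} = {n0}; idom=n0

DF walk-up:
  n2←n0: walk · to n0
  n2←n1: walk n1 to n0
  n3←n1: walk n1 to n0
  n3←n2: walk n2 to n0
  n5←n1: walk n1 to n0
  n5←n4: walk n4→n3 to n0
  n0 → ∅
  n1 → {n2,n3,n5}
  n2 → {n3}
  n3 → {n5}
  n4 → {n5}
  n5 → ∅
  n6 → ∅

φ for a: defs {n4}
  DF⁺ = {n5}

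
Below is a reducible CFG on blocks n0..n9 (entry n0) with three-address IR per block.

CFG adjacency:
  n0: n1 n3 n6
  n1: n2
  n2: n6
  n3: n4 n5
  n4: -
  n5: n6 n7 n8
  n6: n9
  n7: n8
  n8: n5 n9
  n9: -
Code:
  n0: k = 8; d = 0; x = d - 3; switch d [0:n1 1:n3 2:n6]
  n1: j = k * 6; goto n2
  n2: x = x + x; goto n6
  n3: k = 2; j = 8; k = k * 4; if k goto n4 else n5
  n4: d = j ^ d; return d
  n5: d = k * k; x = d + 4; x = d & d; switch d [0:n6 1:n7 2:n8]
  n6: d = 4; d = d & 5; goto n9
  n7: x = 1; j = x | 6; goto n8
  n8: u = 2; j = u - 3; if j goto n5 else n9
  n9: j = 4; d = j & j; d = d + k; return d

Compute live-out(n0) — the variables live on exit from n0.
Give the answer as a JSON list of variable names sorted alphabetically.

Block summaries:
  n0 def {d,k,x} use ∅
  n1 def {j} use {k}
  n2 def {x} use {x}
  n3 def {j,k} use ∅
  n4 def {d} use {d,j}
  n5 def {d,x} use {k}
  n6 def {d} use ∅
  n7 def {j,x} use ∅
  n8 def {j,u} use ∅
  n9 def {d,j} use {k}

Liveness:
  n0 li=∅ lo={d,k,x}
  n1 li={k,x} lo={k,x}
  n2 li={k,x} lo={k}
  n3 li={d} lo={d,j,k}
  n4 li={d,j} lo=∅
  n5 li={k} lo={k}
  n6 li={k} lo={k}
  n7 li={k} lo={k}
  n8 li={k} lo={k}
  n9 li={k} lo=∅

live-out(n0) = ["d", "k", "x"]

Answer: ["d", "k", "x"]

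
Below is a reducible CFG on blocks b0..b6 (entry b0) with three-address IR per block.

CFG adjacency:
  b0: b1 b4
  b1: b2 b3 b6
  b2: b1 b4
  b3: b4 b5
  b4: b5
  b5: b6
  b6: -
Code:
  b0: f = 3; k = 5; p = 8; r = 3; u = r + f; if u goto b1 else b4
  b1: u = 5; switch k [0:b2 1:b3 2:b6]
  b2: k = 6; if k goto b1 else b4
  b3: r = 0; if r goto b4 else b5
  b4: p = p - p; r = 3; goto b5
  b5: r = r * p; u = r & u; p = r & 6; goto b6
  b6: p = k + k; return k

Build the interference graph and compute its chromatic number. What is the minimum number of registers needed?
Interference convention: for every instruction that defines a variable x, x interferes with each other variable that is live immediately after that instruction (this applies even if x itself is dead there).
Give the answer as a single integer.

Answer: 4

Working:
Per-block:
  b0 def {f,k,p,r,u} use ∅
  b1 def {u} use {k}
  b2 def {k} use ∅
  b3 def {r} use ∅
  b4 def {p,r} use {p}
  b5 def {p,r,u} use {p,r,u}
  b6 def {p} use {k}

Liveness:
  b0: in=∅ out={k,p,u}
  b1: in={k,p} out={k,p,u}
  b2: in={p,u} out={k,p,u}
  b3: in={k,p,u} out={k,p,r,u}
  b4: in={k,p,u} out={k,p,r,u}
  b5: in={k,p,r,u} out={k}
  b6: in={k} out=∅

Conflict graph:
  f↔{k,p,r}
  k↔{f,p,r,u}
  p↔{f,k,r,u}
  r↔{f,k,p,u}
  u↔{k,p,r}

Colouring:
  lower bound: {f,k,p,r} mutually conflict ⇒ χ ≥ 4
  assign f→R3 k→R0 p→R1 r→R2 u→R3 — no edge inside a register ⇒ χ ≤ 4
  χ = 4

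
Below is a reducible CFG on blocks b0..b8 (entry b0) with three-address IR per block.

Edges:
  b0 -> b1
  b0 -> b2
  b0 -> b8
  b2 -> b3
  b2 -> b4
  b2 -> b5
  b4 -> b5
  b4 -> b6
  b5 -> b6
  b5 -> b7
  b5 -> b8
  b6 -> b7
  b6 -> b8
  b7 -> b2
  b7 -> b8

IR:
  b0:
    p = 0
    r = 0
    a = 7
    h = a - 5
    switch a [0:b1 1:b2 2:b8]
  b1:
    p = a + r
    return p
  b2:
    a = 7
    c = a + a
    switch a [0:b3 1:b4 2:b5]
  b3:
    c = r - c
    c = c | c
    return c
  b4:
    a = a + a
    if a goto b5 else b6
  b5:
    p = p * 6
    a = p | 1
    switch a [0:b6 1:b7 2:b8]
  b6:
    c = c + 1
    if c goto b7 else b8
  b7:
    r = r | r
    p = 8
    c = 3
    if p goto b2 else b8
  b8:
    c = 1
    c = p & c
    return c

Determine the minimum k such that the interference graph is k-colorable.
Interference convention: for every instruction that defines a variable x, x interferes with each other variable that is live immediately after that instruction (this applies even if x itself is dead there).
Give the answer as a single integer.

Per-block:
  b0: {a,h,p,r} / ∅
  b1: {p} / {a,r}
  b2: {a,c} / ∅
  b3: {c} / {c,r}
  b4: {a} / {a}
  b5: {a,p} / {p}
  b6: {c} / {c}
  b7: {c,p,r} / {r}
  b8: {c} / {p}

Backward fixpoint:
  live b0: ∅→{a,p,r}
  live b1: {a,r}→∅
  live b2: {p,r}→{a,c,p,r}
  live b3: {c,r}→∅
  live b4: {a,c,p,r}→{c,p,r}
  live b5: {c,p,r}→{c,p,r}
  live b6: {c,p,r}→{p,r}
  live b7: {r}→{p,r}
  live b8: {p}→∅

Interference:
  a — {c,h,p,r}
  c — {a,p,r}
  h — {a,p,r}
  p — {a,c,h,r}
  r — {a,c,h,p}

Colouring:
  {a,c,p,r} pairwise interfere (4-clique) ⇒ χ ≥ 4
  4-colouring: c0={a}  c1={p}  c2={r}  c3={c,h}
  χ = 4

Answer: 4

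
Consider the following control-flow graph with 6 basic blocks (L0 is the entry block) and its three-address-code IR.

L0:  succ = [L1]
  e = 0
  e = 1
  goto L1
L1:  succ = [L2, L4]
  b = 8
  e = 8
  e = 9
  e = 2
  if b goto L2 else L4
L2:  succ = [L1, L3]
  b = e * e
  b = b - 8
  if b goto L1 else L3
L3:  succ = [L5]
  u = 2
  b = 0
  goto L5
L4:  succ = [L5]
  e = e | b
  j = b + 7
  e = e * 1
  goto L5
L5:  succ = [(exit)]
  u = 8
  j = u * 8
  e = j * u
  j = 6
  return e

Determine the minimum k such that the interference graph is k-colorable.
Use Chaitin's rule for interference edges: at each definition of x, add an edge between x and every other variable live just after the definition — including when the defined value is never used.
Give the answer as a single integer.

Answer: 2

Working:
Per-block:
  L0 def {e} use ∅
  L1 def {b,e} use ∅
  L2 def {b} use {e}
  L3 def {b,u} use ∅
  L4 def {e,j} use {b,e}
  L5 def {e,j,u} use ∅

Live sets:
  L0 li=∅ lo=∅
  L1 li=∅ lo={b,e}
  L2 li={e} lo=∅
  L3 li=∅ lo=∅
  L4 li={b,e} lo=∅
  L5 li=∅ lo=∅

Interference:
  b: {e}
  e: {b,j}
  j: {e,u}
  u: {j}

Colouring:
  clique {b,e} ⇒ need ≥ 2
  2-colouring: c0={e,u}  c1={b,j}
  χ = 2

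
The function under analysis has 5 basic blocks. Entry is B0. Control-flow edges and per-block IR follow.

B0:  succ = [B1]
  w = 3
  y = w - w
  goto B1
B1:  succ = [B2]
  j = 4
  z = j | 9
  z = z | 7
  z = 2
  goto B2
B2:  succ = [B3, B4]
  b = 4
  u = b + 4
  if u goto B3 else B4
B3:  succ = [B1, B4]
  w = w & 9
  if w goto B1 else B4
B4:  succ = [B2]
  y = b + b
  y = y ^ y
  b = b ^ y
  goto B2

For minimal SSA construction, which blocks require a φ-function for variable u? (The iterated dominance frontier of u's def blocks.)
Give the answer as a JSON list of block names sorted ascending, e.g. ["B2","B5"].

idom tree: B1←B0 B2←B1 B3←B2 B4←B2
Join-block Dom:
  B1: preds {B0,B3}: {B0} ∩ {B0,B1,B2,B3} = {B0}; idom=B0
  B2: preds {B1,B4}: {B0,B1} ∩ {B0,B1,B2,B4} = {B0,B1}; idom=B1
  B4: preds {B2,B3}: {B0,B1,B2} ∩ {B0,B1,B2,B3} = {B0,B1,B2}; idom=B2

DF walk-up:
  join B1 pred B0: · stop@B0
  join B1 pred B3: B3→B2→B1 stop@B0
  join B2 pred B1: · stop@B1
  join B2 pred B4: B4→B2 stop@B1
  join B4 pred B2: · stop@B2
  join B4 pred B3: B3 stop@B2
  B0 → ∅
  B1 → {B1}
  B2 → {B1,B2}
  B3 → {B1,B4}
  B4 → {B2}

φ for u: defs {B2}
  DF⁺ = {B1,B2}

Answer: ["B1", "B2"]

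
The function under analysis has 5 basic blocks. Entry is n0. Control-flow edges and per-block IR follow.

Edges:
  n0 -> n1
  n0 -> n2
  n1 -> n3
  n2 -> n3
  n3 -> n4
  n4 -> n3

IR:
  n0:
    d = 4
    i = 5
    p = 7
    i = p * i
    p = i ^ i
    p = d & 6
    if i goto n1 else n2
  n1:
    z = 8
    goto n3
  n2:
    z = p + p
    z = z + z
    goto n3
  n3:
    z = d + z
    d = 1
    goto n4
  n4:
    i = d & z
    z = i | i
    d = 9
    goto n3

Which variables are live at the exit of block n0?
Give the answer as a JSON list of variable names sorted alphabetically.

Block summaries:
  n0: def={d,i,p} ue=∅
  n1: def={z} ue=∅
  n2: def={z} ue={p}
  n3: def={d,z} ue={d,z}
  n4: def={d,i,z} ue={d,z}

Liveness:
  n0: in=∅ out={d,p}
  n1: in={d} out={d,z}
  n2: in={d,p} out={d,z}
  n3: in={d,z} out={d,z}
  n4: in={d,z} out={d,z}

live-out(n0) = ["d", "p"]

Answer: ["d", "p"]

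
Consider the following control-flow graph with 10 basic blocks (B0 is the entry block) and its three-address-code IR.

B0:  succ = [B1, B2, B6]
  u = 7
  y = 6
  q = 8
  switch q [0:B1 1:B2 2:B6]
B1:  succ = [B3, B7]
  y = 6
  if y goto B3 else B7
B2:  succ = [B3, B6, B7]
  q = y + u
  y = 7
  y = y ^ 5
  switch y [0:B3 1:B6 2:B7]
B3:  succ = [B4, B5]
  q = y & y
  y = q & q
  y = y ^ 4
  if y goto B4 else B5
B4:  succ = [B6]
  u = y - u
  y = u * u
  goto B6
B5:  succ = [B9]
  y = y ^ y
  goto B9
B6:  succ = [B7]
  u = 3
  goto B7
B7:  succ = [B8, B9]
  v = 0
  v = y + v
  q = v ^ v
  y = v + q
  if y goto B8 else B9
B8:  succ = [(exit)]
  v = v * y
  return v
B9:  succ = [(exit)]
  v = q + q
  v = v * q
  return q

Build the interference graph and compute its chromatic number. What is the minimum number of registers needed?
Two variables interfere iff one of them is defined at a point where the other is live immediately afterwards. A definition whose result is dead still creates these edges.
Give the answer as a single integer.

def/use:
  B0: {q,u,y} / ∅
  B1: {y} / ∅
  B2: {q,y} / {u,y}
  B3: {q,y} / {y}
  B4: {u,y} / {u,y}
  B5: {y} / {y}
  B6: {u} / ∅
  B7: {q,v,y} / {y}
  B8: {v} / {v,y}
  B9: {v} / {q}

Backward fixpoint:
  B0 li=∅ lo={u,y}
  B1 li={u} lo={u,y}
  B2 li={u,y} lo={u,y}
  B3 li={u,y} lo={q,u,y}
  B4 li={u,y} lo={y}
  B5 li={q,y} lo={q}
  B6 li={y} lo={y}
  B7 li={y} lo={q,v,y}
  B8 li={v,y} lo=∅
  B9 li={q} lo=∅

Conflict graph:
  q↔{u,v,y}
  u↔{q,y}
  v↔{q,y}
  y↔{q,u,v}

Registers:
  {q,u,y} pairwise interfere (3-clique) ⇒ χ ≥ 3
  3-colouring: c0={q}  c1={y}  c2={u,v}
  χ = 3

Answer: 3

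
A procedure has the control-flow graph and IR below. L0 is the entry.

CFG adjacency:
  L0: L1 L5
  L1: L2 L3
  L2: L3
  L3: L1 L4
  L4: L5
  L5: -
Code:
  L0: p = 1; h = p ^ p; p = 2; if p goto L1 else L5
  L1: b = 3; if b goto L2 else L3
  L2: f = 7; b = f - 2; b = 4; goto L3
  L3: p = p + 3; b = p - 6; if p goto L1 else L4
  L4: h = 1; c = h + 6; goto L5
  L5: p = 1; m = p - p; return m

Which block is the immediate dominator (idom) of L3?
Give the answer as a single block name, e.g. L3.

Answer: L1

Derivation:
idom tree: L1←L0 L2←L1 L3←L1 L4←L3 L5←L0
Join-block Dom:
  L1: preds {L0,L3}: {L0} ∩ {L0,L1,L3} = {L0}; idom=L0
  L3: preds {L1,L2}: {L0,L1} ∩ {L0,L1,L2} = {L0,L1}; idom=L1
  L5: preds {L0,L4}: {L0} ∩ {L0,L1,L3,L4} = {L0}; idom=L0

idom(L3) = L1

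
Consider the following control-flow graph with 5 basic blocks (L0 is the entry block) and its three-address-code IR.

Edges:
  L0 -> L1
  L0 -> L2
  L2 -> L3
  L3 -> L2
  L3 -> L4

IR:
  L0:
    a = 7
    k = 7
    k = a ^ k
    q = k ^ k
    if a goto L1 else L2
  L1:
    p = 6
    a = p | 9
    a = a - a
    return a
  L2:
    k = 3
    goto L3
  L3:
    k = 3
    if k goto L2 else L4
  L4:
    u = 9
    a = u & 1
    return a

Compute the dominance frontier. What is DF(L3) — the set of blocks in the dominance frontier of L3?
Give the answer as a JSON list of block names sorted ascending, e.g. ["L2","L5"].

Answer: ["L2"]

Derivation:
idom tree: L1←L0 L2←L0 L3←L2 L4←L3
Dom∩ at merges:
  L2: preds {L0,L3}: {L0} ∩ {L0,L2,L3} = {L0}; idom=L0

Frontier:
  L2←L0: walk · to L0
  L2←L3: walk L3→L2 to L0
  L0 → ∅
  L1 → ∅
  L2 → {L2}
  L3 → {L2}
  L4 → ∅

DF(L3) = ["L2"]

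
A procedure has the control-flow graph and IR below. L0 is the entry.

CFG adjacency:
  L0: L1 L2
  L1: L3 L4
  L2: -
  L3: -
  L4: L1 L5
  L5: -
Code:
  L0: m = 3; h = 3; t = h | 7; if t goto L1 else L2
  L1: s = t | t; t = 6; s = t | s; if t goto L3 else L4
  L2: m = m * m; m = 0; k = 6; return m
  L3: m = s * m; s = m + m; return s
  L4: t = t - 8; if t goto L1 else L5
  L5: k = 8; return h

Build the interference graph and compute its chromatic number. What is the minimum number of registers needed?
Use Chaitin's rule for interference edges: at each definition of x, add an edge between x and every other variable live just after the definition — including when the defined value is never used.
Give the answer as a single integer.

Answer: 4

Analysis:
Per-block:
  L0: def={h,m,t} ue=∅
  L1: def={s,t} ue={t}
  L2: def={k,m} ue={m}
  L3: def={m,s} ue={m,s}
  L4: def={t} ue={t}
  L5: def={k} ue={h}

Liveness:
  L0: in=∅ out={h,m,t}
  L1: in={h,m,t} out={h,m,s,t}
  L2: in={m} out=∅
  L3: in={m,s} out=∅
  L4: in={h,m,t} out={h,m,t}
  L5: in={h} out=∅

Interfere edges:
  h: {k,m,s,t}
  k: {h,m}
  m: {h,k,s,t}
  s: {h,m,t}
  t: {h,m,s}

Colouring:
  {h,m,s,t} pairwise interfere (4-clique) ⇒ χ ≥ 4
  assign h→r0 k→r2 m→r1 s→r2 t→r3 — no edge inside a register ⇒ χ ≤ 4
  χ = 4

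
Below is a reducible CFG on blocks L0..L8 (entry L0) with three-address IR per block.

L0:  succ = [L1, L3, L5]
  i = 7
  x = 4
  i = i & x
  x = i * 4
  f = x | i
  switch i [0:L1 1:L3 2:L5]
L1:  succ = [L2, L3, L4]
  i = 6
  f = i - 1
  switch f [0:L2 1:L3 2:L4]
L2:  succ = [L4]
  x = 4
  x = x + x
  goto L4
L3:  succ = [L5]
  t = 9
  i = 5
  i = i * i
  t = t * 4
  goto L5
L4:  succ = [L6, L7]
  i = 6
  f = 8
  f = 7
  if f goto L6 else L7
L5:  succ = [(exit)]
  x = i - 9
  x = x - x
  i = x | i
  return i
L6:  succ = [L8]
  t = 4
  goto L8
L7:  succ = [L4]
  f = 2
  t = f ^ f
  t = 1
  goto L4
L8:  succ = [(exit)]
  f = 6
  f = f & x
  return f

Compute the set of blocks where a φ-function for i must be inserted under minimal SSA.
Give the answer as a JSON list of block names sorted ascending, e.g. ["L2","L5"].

idom tree: L1←L0 L2←L1 L3←L0 L4←L1 L5←L0 L6←L4 L7←L4 L8←L6
Dom at joins:
  L3: preds {L0,L1}: {L0} ∩ {L0,L1} = {L0}; idom=L0
  L4: preds {L1,L2,L7}: {L0,L1} ∩ {L0,L1,L2} ∩ {L0,L1,L4,L7} = {L0,L1}; idom=L1
  L5: preds {L0,L3}: {L0} ∩ {L0,L3} = {L0}; idom=L0

Frontier:
  join L3 pred L0: · stop@L0
  join L3 pred L1: L1 stop@L0
  join L4 pred L1: · stop@L1
  join L4 pred L2: L2 stop@L1
  join L4 pred L7: L7→L4 stop@L1
  join L5 pred L0: · stop@L0
  join L5 pred L3: L3 stop@L0
  L0 → ∅
  L1 → {L3}
  L2 → {L4}
  L3 → {L5}
  L4 → {L4}
  L5 → ∅
  L6 → ∅
  L7 → {L4}
  L8 → ∅

φ for i: defs {L0,L1,L3,L4,L5}
  DF⁺ = {L3,L4,L5}

Answer: ["L3", "L4", "L5"]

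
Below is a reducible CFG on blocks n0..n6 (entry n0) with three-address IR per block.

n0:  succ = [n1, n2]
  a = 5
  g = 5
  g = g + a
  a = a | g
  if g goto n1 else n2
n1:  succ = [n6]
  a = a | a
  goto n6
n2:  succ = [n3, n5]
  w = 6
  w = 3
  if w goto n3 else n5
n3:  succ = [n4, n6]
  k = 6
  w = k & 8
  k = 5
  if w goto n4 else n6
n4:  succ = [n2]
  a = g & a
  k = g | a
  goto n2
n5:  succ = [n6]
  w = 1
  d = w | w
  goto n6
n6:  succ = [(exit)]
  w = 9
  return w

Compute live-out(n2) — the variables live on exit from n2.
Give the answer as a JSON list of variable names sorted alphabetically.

Block summaries:
  n0 def {a,g} use ∅
  n1 def {a} use {a}
  n2 def {w} use ∅
  n3 def {k,w} use ∅
  n4 def {a,k} use {a,g}
  n5 def {d,w} use ∅
  n6 def {w} use ∅

Liveness:
  n0 li=∅ lo={a,g}
  n1 li={a} lo=∅
  n2 li={a,g} lo={a,g}
  n3 li={a,g} lo={a,g}
  n4 li={a,g} lo={a,g}
  n5 li=∅ lo=∅
  n6 li=∅ lo=∅

live-out(n2) = ["a", "g"]

Answer: ["a", "g"]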